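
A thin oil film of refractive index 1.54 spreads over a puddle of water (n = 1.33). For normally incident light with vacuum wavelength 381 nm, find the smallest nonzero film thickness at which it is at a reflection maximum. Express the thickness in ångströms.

619 Å

Ray reflecting at the top interface goes from n = 1.0 toward n = 1.54: a half-wave phase shift.
Ray reflecting at the bottom interface goes from n = 1.54 toward n = 1.33: no phase shift.
Net: one phase inversion between the two reflected rays.
With one net inversion, constructive interference in reflection requires 2 n t = (m + ½) λ.
Minimum at m = 0: t = λ / (4 n) = 381 / (4 × 1.54) = 61.9 nm.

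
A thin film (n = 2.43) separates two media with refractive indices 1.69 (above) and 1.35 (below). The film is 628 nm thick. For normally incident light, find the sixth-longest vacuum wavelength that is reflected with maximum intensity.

Top surface (1.69 → 2.43): reflection off a higher-index medium gives a half-wave phase shift.
Bottom surface (2.43 → 1.35): reflection off a lower-index medium gives no phase shift.
Exactly one π shift → a net half-wave offset.
With one net inversion, constructive interference in reflection requires 2 n t = (m + ½) λ.
λ = 2 n t / (m + ½). The sixth-longest wavelength is m = 5: λ = 2 × 2.43 × 628 / 5.50 = 555 nm.

555 nm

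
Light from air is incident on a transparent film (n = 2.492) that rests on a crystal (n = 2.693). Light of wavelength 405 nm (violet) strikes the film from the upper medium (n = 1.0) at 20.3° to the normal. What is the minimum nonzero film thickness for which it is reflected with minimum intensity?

41.0 nm

Top surface (1.0 → 2.492): reflection off a higher-index medium gives a half-wave phase shift.
At the lower boundary (n = 2.492 to n = 2.693) the reflected ray undergoes a half-wave phase shift.
Net: no relative phase inversion (both shifts match).
For weak reflection here: 2 n t cos θ_r = (m + ½) λ.
Snell's law: 1.0 sin 20.3° = 2.492 sin θ_r → sin θ_r = 0.139, cos θ_r = 0.990.
Minimum at m = 0: t = λ / (4 n cos θ_r) = 405 / (4 × 2.492 × 0.990) = 41.0 nm.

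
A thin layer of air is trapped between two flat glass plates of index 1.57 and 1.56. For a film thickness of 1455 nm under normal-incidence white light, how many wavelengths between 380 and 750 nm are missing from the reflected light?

4

Ray reflecting at the top interface goes from n = 1.57 toward n = 1.0: no phase shift.
Bottom surface (1.0 → 1.56): reflection off a higher-index medium gives a half-wave phase shift.
Net: one phase inversion between the two reflected rays.
So the condition for destructive reflection is 2 n t = m λ.
λ = 2 n t / m = 2910 / m nm.
m=3: 970 nm (IR); m=4: 728 nm (visible); m=5: 582 nm (visible); m=6: 485 nm (visible); m=7: 416 nm (visible); m=8: 364 nm (UV).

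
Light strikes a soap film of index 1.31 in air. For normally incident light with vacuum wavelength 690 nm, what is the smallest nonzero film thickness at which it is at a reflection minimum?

263 nm

Top surface (1.0 → 1.31): reflection off a higher-index medium gives a half-wave phase shift.
At the lower boundary (n = 1.31 to n = 1.0) the reflected ray undergoes no phase shift.
Exactly one π shift → a net half-wave offset.
So the condition for destructive reflection is 2 n t = m λ.
The smallest nonzero thickness corresponds to m = 1: t = m λ / (2 n) = 1.00 × 690 / (2 × 1.31) = 263 nm.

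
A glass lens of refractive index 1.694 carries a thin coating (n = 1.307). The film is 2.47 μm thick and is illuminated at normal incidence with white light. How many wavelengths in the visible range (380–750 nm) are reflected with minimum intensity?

8

Ray reflecting at the top interface goes from n = 1.0 toward n = 1.307: a half-wave phase shift.
Ray reflecting at the bottom interface goes from n = 1.307 toward n = 1.694: a half-wave phase shift.
Net: no relative phase inversion (both shifts match).
For dark reflection here: 2 n t = (m + ½) λ.
λ = 2 n t / (m + ½) = 6457 / (m + ½) nm.
m=8: 760 nm (IR); m=9: 680 nm (visible); m=10: 615 nm (visible); m=11: 561 nm (visible); m=12: 517 nm (visible); m=13: 478 nm (visible); m=14: 445 nm (visible); m=15: 417 nm (visible); m=16: 391 nm (visible); m=17: 369 nm (UV).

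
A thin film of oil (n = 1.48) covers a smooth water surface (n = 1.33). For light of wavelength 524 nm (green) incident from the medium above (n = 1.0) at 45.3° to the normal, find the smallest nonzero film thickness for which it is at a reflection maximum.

At the upper boundary (n = 1.0 to n = 1.48) the reflected ray undergoes a half-wave phase shift.
Ray reflecting at the bottom interface goes from n = 1.48 toward n = 1.33: no phase shift.
Net: one phase inversion between the two reflected rays.
So the condition for constructive reflection is 2 n t cos θ_r = (m + ½) λ.
Snell's law: 1.0 sin 45.3° = 1.48 sin θ_r → sin θ_r = 0.480, cos θ_r = 0.877.
Minimum at m = 0: t = λ / (4 n cos θ_r) = 524 / (4 × 1.48 × 0.877) = 101 nm.

101 nm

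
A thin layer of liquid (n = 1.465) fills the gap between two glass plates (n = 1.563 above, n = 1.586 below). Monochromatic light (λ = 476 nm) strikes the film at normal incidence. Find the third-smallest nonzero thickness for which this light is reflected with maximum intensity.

406 nm

At the upper boundary (n = 1.563 to n = 1.465) the reflected ray undergoes no phase shift.
Ray reflecting at the bottom interface goes from n = 1.465 toward n = 1.586: a half-wave phase shift.
The two reflections differ by half a wavelength.
So the condition for constructive reflection is 2 n t = (m + ½) λ.
The third-smallest nonzero thickness corresponds to m = 2: t = (m + ½) λ / (2 n) = 2.50 × 476 / (2 × 1.465) = 406 nm.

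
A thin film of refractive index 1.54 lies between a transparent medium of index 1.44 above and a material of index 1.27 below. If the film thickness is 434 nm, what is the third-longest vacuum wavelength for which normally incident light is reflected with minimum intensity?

Top surface (1.44 → 1.54): reflection off a higher-index medium gives a half-wave phase shift.
At the lower boundary (n = 1.54 to n = 1.27) the reflected ray undergoes no phase shift.
The two reflections differ by half a wavelength.
With one net inversion, destructive interference in reflection requires 2 n t = m λ.
λ = 2 n t / m. The third-longest wavelength is m = 3: λ = 2 × 1.54 × 434 / 3.00 = 446 nm.

446 nm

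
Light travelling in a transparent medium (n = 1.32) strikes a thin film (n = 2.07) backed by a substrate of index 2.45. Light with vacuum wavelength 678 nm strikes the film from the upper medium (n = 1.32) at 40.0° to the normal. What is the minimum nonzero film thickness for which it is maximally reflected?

At the upper boundary (n = 1.32 to n = 2.07) the reflected ray undergoes a half-wave phase shift.
Ray reflecting at the bottom interface goes from n = 2.07 toward n = 2.45: a half-wave phase shift.
The two reflections carry the same phase change, so no net offset.
So the condition for constructive reflection is 2 n t cos θ_r = m λ.
Snell's law: 1.32 sin 40.0° = 2.07 sin θ_r → sin θ_r = 0.410, cos θ_r = 0.912.
Minimum nonzero at m = 1: t = λ / (2 n cos θ_r) = 678 / (2 × 2.07 × 0.912) = 180 nm.

180 nm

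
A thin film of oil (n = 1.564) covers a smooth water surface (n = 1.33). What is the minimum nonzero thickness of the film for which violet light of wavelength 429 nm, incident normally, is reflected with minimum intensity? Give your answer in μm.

0.137 μm

Top surface (1.0 → 1.564): reflection off a higher-index medium gives a half-wave phase shift.
At the lower boundary (n = 1.564 to n = 1.33) the reflected ray undergoes no phase shift.
Exactly one π shift → a net half-wave offset.
So the condition for destructive reflection is 2 n t = m λ.
Minimum nonzero at m = 1: t = λ / (2 n) = 429 / (2 × 1.564) = 137 nm.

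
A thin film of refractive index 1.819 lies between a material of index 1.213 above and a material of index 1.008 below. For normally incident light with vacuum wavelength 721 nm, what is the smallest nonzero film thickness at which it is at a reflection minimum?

Top surface (1.213 → 1.819): reflection off a higher-index medium gives a half-wave phase shift.
Bottom surface (1.819 → 1.008): reflection off a lower-index medium gives no phase shift.
Exactly one π shift → a net half-wave offset.
With one net inversion, destructive interference in reflection requires 2 n t = m λ.
The smallest nonzero thickness corresponds to m = 1: t = m λ / (2 n) = 1.00 × 721 / (2 × 1.819) = 198 nm.

198 nm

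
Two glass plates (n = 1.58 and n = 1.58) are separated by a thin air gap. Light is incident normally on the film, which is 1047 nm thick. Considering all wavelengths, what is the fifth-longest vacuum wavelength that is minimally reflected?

419 nm

At the upper boundary (n = 1.58 to n = 1.0) the reflected ray undergoes no phase shift.
Ray reflecting at the bottom interface goes from n = 1.0 toward n = 1.58: a half-wave phase shift.
Net: one phase inversion between the two reflected rays.
For weak reflection here: 2 n t = m λ.
λ = 2 n t / m. The fifth-longest wavelength is m = 5: λ = 2 × 1.0 × 1047 / 5.00 = 419 nm.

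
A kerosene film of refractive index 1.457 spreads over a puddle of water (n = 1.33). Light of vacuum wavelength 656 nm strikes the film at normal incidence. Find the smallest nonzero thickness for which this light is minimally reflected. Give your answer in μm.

0.225 μm

Ray reflecting at the top interface goes from n = 1.0 toward n = 1.457: a half-wave phase shift.
Ray reflecting at the bottom interface goes from n = 1.457 toward n = 1.33: no phase shift.
Net: one phase inversion between the two reflected rays.
For dark reflection here: 2 n t = m λ.
The smallest nonzero thickness corresponds to m = 1: t = m λ / (2 n) = 1.00 × 656 / (2 × 1.457) = 225 nm.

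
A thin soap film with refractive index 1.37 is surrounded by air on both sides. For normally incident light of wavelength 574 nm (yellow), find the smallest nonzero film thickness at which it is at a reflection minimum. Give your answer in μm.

0.209 μm

Ray reflecting at the top interface goes from n = 1.0 toward n = 1.37: a half-wave phase shift.
Bottom surface (1.37 → 1.0): reflection off a lower-index medium gives no phase shift.
The two reflections differ by half a wavelength.
With one net inversion, destructive interference in reflection requires 2 n t = m λ.
Minimum nonzero at m = 1: t = λ / (2 n) = 574 / (2 × 1.37) = 209 nm.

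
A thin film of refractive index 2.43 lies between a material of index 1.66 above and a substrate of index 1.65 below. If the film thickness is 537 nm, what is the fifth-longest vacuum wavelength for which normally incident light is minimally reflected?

Top surface (1.66 → 2.43): reflection off a higher-index medium gives a half-wave phase shift.
Bottom surface (2.43 → 1.65): reflection off a lower-index medium gives no phase shift.
The two reflections differ by half a wavelength.
With one net inversion, destructive interference in reflection requires 2 n t = m λ.
λ = 2 n t / m. The fifth-longest wavelength is m = 5: λ = 2 × 2.43 × 537 / 5.00 = 522 nm.

522 nm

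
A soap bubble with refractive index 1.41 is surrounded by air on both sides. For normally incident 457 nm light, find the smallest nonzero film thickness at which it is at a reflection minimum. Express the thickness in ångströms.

Top surface (1.0 → 1.41): reflection off a higher-index medium gives a half-wave phase shift.
Bottom surface (1.41 → 1.0): reflection off a lower-index medium gives no phase shift.
Exactly one π shift → a net half-wave offset.
So the condition for destructive reflection is 2 n t = m λ.
Minimum nonzero at m = 1: t = λ / (2 n) = 457 / (2 × 1.41) = 162 nm.

1621 Å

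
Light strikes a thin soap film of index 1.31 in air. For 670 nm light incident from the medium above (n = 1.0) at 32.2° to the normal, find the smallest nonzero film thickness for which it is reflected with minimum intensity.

280 nm

At the upper boundary (n = 1.0 to n = 1.31) the reflected ray undergoes a half-wave phase shift.
Ray reflecting at the bottom interface goes from n = 1.31 toward n = 1.0: no phase shift.
Exactly one π shift → a net half-wave offset.
For weak reflection here: 2 n t cos θ_r = m λ.
Snell's law: 1.0 sin 32.2° = 1.31 sin θ_r → sin θ_r = 0.407, cos θ_r = 0.914.
Minimum nonzero at m = 1: t = λ / (2 n cos θ_r) = 670 / (2 × 1.31 × 0.914) = 280 nm.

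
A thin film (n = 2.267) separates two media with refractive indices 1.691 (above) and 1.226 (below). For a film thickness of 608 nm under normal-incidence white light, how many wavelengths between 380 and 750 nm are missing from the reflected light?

Top surface (1.691 → 2.267): reflection off a higher-index medium gives a half-wave phase shift.
Bottom surface (2.267 → 1.226): reflection off a lower-index medium gives no phase shift.
Exactly one π shift → a net half-wave offset.
With one net inversion, destructive interference in reflection requires 2 n t = m λ.
λ = 2 n t / m = 2757 / m nm.
m=3: 919 nm (IR); m=4: 689 nm (visible); m=5: 551 nm (visible); m=6: 459 nm (visible); m=7: 394 nm (visible); m=8: 345 nm (UV).

4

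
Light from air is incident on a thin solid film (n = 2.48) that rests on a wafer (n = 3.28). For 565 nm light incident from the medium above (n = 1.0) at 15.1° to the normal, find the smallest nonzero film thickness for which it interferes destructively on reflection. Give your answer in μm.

Ray reflecting at the top interface goes from n = 1.0 toward n = 2.48: a half-wave phase shift.
Ray reflecting at the bottom interface goes from n = 2.48 toward n = 3.28: a half-wave phase shift.
Net: no relative phase inversion (both shifts match).
So the condition for destructive reflection is 2 n t cos θ_r = (m + ½) λ.
Snell's law: 1.0 sin 15.1° = 2.48 sin θ_r → sin θ_r = 0.105, cos θ_r = 0.994.
Minimum at m = 0: t = λ / (4 n cos θ_r) = 565 / (4 × 2.48 × 0.994) = 57.3 nm.

0.0573 μm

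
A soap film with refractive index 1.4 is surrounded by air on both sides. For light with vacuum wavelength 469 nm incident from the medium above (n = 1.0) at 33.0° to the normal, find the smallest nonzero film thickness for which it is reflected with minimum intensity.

Top surface (1.0 → 1.4): reflection off a higher-index medium gives a half-wave phase shift.
Ray reflecting at the bottom interface goes from n = 1.4 toward n = 1.0: no phase shift.
The two reflections differ by half a wavelength.
With one net inversion, destructive interference in reflection requires 2 n t cos θ_r = m λ.
Snell's law: 1.0 sin 33.0° = 1.4 sin θ_r → sin θ_r = 0.389, cos θ_r = 0.921.
Minimum nonzero at m = 1: t = λ / (2 n cos θ_r) = 469 / (2 × 1.4 × 0.921) = 182 nm.

182 nm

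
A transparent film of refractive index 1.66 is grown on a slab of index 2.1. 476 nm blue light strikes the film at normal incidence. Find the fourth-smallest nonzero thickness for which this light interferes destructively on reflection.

Top surface (1.0 → 1.66): reflection off a higher-index medium gives a half-wave phase shift.
At the lower boundary (n = 1.66 to n = 2.1) the reflected ray undergoes a half-wave phase shift.
Net: no relative phase inversion (both shifts match).
So the condition for destructive reflection is 2 n t = (m + ½) λ.
The fourth-smallest nonzero thickness corresponds to m = 3: t = (m + ½) λ / (2 n) = 3.50 × 476 / (2 × 1.66) = 502 nm.

502 nm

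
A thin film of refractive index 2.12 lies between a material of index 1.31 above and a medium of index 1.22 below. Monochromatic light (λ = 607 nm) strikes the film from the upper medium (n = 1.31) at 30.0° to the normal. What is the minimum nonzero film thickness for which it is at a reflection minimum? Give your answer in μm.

Ray reflecting at the top interface goes from n = 1.31 toward n = 2.12: a half-wave phase shift.
Bottom surface (2.12 → 1.22): reflection off a lower-index medium gives no phase shift.
Net: one phase inversion between the two reflected rays.
With one net inversion, destructive interference in reflection requires 2 n t cos θ_r = m λ.
Snell's law: 1.31 sin 30.0° = 2.12 sin θ_r → sin θ_r = 0.309, cos θ_r = 0.951.
Minimum nonzero at m = 1: t = λ / (2 n cos θ_r) = 607 / (2 × 2.12 × 0.951) = 151 nm.

0.151 μm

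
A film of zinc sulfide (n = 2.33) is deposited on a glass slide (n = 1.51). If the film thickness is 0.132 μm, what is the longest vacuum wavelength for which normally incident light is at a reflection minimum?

615 nm

Ray reflecting at the top interface goes from n = 1.0 toward n = 2.33: a half-wave phase shift.
At the lower boundary (n = 2.33 to n = 1.51) the reflected ray undergoes no phase shift.
Net: one phase inversion between the two reflected rays.
So the condition for destructive reflection is 2 n t = m λ.
λ = 2 n t / m. The longest wavelength is m = 1: λ = 2 × 2.33 × 132 / 1.00 = 615 nm.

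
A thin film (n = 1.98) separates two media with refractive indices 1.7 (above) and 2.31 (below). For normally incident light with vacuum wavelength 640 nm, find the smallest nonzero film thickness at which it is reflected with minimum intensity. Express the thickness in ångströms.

At the upper boundary (n = 1.7 to n = 1.98) the reflected ray undergoes a half-wave phase shift.
Ray reflecting at the bottom interface goes from n = 1.98 toward n = 2.31: a half-wave phase shift.
Net: no relative phase inversion (both shifts match).
So the condition for destructive reflection is 2 n t = (m + ½) λ.
Minimum at m = 0: t = λ / (4 n) = 640 / (4 × 1.98) = 80.8 nm.

808 Å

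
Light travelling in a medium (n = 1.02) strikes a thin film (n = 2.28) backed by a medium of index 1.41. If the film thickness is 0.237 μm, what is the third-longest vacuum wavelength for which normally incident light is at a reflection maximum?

Ray reflecting at the top interface goes from n = 1.02 toward n = 2.28: a half-wave phase shift.
At the lower boundary (n = 2.28 to n = 1.41) the reflected ray undergoes no phase shift.
The two reflections differ by half a wavelength.
For bright reflection here: 2 n t = (m + ½) λ.
λ = 2 n t / (m + ½). The third-longest wavelength is m = 2: λ = 2 × 2.28 × 237 / 2.50 = 432 nm.

432 nm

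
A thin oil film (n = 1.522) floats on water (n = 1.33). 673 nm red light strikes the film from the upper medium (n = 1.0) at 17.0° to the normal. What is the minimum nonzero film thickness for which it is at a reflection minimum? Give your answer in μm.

0.225 μm

Ray reflecting at the top interface goes from n = 1.0 toward n = 1.522: a half-wave phase shift.
Bottom surface (1.522 → 1.33): reflection off a lower-index medium gives no phase shift.
The two reflections differ by half a wavelength.
For weak reflection here: 2 n t cos θ_r = m λ.
Snell's law: 1.0 sin 17.0° = 1.522 sin θ_r → sin θ_r = 0.192, cos θ_r = 0.981.
Minimum nonzero at m = 1: t = λ / (2 n cos θ_r) = 673 / (2 × 1.522 × 0.981) = 225 nm.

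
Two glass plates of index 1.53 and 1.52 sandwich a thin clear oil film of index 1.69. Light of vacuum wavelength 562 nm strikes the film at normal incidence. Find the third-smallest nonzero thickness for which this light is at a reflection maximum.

At the upper boundary (n = 1.53 to n = 1.69) the reflected ray undergoes a half-wave phase shift.
Bottom surface (1.69 → 1.52): reflection off a lower-index medium gives no phase shift.
Net: one phase inversion between the two reflected rays.
So the condition for constructive reflection is 2 n t = (m + ½) λ.
The third-smallest nonzero thickness corresponds to m = 2: t = (m + ½) λ / (2 n) = 2.50 × 562 / (2 × 1.69) = 416 nm.

416 nm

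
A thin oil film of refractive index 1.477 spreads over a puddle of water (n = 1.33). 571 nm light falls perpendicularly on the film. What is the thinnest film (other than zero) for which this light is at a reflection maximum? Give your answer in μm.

0.0966 μm

Ray reflecting at the top interface goes from n = 1.0 toward n = 1.477: a half-wave phase shift.
At the lower boundary (n = 1.477 to n = 1.33) the reflected ray undergoes no phase shift.
Net: one phase inversion between the two reflected rays.
So the condition for constructive reflection is 2 n t = (m + ½) λ.
Minimum at m = 0: t = λ / (4 n) = 571 / (4 × 1.477) = 96.6 nm.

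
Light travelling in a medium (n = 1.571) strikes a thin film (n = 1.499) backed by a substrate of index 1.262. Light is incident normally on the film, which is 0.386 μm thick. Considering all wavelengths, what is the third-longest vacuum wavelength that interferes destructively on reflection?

463 nm

Ray reflecting at the top interface goes from n = 1.571 toward n = 1.499: no phase shift.
Ray reflecting at the bottom interface goes from n = 1.499 toward n = 1.262: no phase shift.
Zero or two π shifts → no net half-wave offset.
With no net inversion, destructive interference in reflection requires 2 n t = (m + ½) λ.
λ = 2 n t / (m + ½). The third-longest wavelength is m = 2: λ = 2 × 1.499 × 386 / 2.50 = 463 nm.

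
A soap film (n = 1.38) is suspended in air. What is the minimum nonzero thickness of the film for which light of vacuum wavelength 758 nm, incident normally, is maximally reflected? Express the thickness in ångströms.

1373 Å

Ray reflecting at the top interface goes from n = 1.0 toward n = 1.38: a half-wave phase shift.
Bottom surface (1.38 → 1.0): reflection off a lower-index medium gives no phase shift.
Net: one phase inversion between the two reflected rays.
For maximum reflection here: 2 n t = (m + ½) λ.
Minimum at m = 0: t = λ / (4 n) = 758 / (4 × 1.38) = 137 nm.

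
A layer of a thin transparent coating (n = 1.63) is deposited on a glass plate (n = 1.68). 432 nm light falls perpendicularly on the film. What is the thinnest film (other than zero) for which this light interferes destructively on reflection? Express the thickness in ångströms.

663 Å

At the upper boundary (n = 1.0 to n = 1.63) the reflected ray undergoes a half-wave phase shift.
At the lower boundary (n = 1.63 to n = 1.68) the reflected ray undergoes a half-wave phase shift.
The two reflections carry the same phase change, so no net offset.
For weak reflection here: 2 n t = (m + ½) λ.
Minimum at m = 0: t = λ / (4 n) = 432 / (4 × 1.63) = 66.3 nm.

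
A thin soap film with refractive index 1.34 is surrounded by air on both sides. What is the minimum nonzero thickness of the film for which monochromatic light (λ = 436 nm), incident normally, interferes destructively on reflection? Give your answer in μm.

0.163 μm

At the upper boundary (n = 1.0 to n = 1.34) the reflected ray undergoes a half-wave phase shift.
Bottom surface (1.34 → 1.0): reflection off a lower-index medium gives no phase shift.
Net: one phase inversion between the two reflected rays.
With one net inversion, destructive interference in reflection requires 2 n t = m λ.
Minimum nonzero at m = 1: t = λ / (2 n) = 436 / (2 × 1.34) = 163 nm.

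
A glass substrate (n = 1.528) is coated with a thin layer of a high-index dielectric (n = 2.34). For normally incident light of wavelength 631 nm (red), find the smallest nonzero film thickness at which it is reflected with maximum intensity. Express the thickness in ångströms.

674 Å

Top surface (1.0 → 2.34): reflection off a higher-index medium gives a half-wave phase shift.
Bottom surface (2.34 → 1.528): reflection off a lower-index medium gives no phase shift.
The two reflections differ by half a wavelength.
For bright reflection here: 2 n t = (m + ½) λ.
Minimum at m = 0: t = λ / (4 n) = 631 / (4 × 2.34) = 67.4 nm.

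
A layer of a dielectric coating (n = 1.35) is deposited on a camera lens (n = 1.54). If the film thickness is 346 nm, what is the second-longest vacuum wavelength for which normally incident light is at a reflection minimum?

623 nm

Ray reflecting at the top interface goes from n = 1.0 toward n = 1.35: a half-wave phase shift.
Bottom surface (1.35 → 1.54): reflection off a higher-index medium gives a half-wave phase shift.
The two reflections carry the same phase change, so no net offset.
For dark reflection here: 2 n t = (m + ½) λ.
λ = 2 n t / (m + ½). The second-longest wavelength is m = 1: λ = 2 × 1.35 × 346 / 1.50 = 623 nm.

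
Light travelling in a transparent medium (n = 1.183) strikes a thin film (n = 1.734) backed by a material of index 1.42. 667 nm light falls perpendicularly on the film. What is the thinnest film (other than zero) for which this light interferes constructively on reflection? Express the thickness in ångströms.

Ray reflecting at the top interface goes from n = 1.183 toward n = 1.734: a half-wave phase shift.
Ray reflecting at the bottom interface goes from n = 1.734 toward n = 1.42: no phase shift.
Exactly one π shift → a net half-wave offset.
So the condition for constructive reflection is 2 n t = (m + ½) λ.
Minimum at m = 0: t = λ / (4 n) = 667 / (4 × 1.734) = 96.2 nm.

962 Å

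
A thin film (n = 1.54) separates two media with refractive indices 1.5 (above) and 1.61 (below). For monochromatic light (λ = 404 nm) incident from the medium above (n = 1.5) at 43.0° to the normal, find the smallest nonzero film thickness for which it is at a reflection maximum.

175 nm

Top surface (1.5 → 1.54): reflection off a higher-index medium gives a half-wave phase shift.
At the lower boundary (n = 1.54 to n = 1.61) the reflected ray undergoes a half-wave phase shift.
The two reflections carry the same phase change, so no net offset.
So the condition for constructive reflection is 2 n t cos θ_r = m λ.
Snell's law: 1.5 sin 43.0° = 1.54 sin θ_r → sin θ_r = 0.664, cos θ_r = 0.747.
Minimum nonzero at m = 1: t = λ / (2 n cos θ_r) = 404 / (2 × 1.54 × 0.747) = 175 nm.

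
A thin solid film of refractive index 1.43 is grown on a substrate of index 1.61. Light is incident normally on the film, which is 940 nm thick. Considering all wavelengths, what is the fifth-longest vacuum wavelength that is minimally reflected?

597 nm

Top surface (1.0 → 1.43): reflection off a higher-index medium gives a half-wave phase shift.
Ray reflecting at the bottom interface goes from n = 1.43 toward n = 1.61: a half-wave phase shift.
Zero or two π shifts → no net half-wave offset.
For minimum reflection here: 2 n t = (m + ½) λ.
λ = 2 n t / (m + ½). The fifth-longest wavelength is m = 4: λ = 2 × 1.43 × 940 / 4.50 = 597 nm.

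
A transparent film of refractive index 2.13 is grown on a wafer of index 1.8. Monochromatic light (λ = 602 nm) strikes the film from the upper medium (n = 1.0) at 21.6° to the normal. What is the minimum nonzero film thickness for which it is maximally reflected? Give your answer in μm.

Top surface (1.0 → 2.13): reflection off a higher-index medium gives a half-wave phase shift.
Ray reflecting at the bottom interface goes from n = 2.13 toward n = 1.8: no phase shift.
Exactly one π shift → a net half-wave offset.
With one net inversion, constructive interference in reflection requires 2 n t cos θ_r = (m + ½) λ.
Snell's law: 1.0 sin 21.6° = 2.13 sin θ_r → sin θ_r = 0.173, cos θ_r = 0.985.
Minimum at m = 0: t = λ / (4 n cos θ_r) = 602 / (4 × 2.13 × 0.985) = 71.7 nm.

0.0717 μm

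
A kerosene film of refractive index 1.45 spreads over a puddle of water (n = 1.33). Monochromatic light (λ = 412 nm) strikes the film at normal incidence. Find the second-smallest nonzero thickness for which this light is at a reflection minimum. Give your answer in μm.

At the upper boundary (n = 1.0 to n = 1.45) the reflected ray undergoes a half-wave phase shift.
At the lower boundary (n = 1.45 to n = 1.33) the reflected ray undergoes no phase shift.
Net: one phase inversion between the two reflected rays.
For minimum reflection here: 2 n t = m λ.
The second-smallest nonzero thickness corresponds to m = 2: t = m λ / (2 n) = 2.00 × 412 / (2 × 1.45) = 284 nm.

0.284 μm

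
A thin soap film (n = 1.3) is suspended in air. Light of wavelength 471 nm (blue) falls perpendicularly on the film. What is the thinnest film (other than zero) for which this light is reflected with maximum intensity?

90.6 nm

Ray reflecting at the top interface goes from n = 1.0 toward n = 1.3: a half-wave phase shift.
At the lower boundary (n = 1.3 to n = 1.0) the reflected ray undergoes no phase shift.
The two reflections differ by half a wavelength.
So the condition for constructive reflection is 2 n t = (m + ½) λ.
Minimum at m = 0: t = λ / (4 n) = 471 / (4 × 1.3) = 90.6 nm.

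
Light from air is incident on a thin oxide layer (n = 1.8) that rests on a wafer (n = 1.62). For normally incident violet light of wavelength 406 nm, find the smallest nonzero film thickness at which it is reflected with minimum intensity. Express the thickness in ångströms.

Top surface (1.0 → 1.8): reflection off a higher-index medium gives a half-wave phase shift.
Bottom surface (1.8 → 1.62): reflection off a lower-index medium gives no phase shift.
The two reflections differ by half a wavelength.
So the condition for destructive reflection is 2 n t = m λ.
Minimum nonzero at m = 1: t = λ / (2 n) = 406 / (2 × 1.8) = 113 nm.

1128 Å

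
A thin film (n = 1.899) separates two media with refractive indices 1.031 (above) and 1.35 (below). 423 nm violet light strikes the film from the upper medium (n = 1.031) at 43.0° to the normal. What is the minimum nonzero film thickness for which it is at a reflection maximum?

Top surface (1.031 → 1.899): reflection off a higher-index medium gives a half-wave phase shift.
Bottom surface (1.899 → 1.35): reflection off a lower-index medium gives no phase shift.
Exactly one π shift → a net half-wave offset.
So the condition for constructive reflection is 2 n t cos θ_r = (m + ½) λ.
Snell's law: 1.031 sin 43.0° = 1.899 sin θ_r → sin θ_r = 0.370, cos θ_r = 0.929.
Minimum at m = 0: t = λ / (4 n cos θ_r) = 423 / (4 × 1.899 × 0.929) = 59.9 nm.

59.9 nm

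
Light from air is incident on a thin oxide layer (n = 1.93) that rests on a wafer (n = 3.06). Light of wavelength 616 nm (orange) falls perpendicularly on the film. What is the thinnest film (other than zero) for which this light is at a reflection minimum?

Top surface (1.0 → 1.93): reflection off a higher-index medium gives a half-wave phase shift.
At the lower boundary (n = 1.93 to n = 3.06) the reflected ray undergoes a half-wave phase shift.
Zero or two π shifts → no net half-wave offset.
With no net inversion, destructive interference in reflection requires 2 n t = (m + ½) λ.
Minimum at m = 0: t = λ / (4 n) = 616 / (4 × 1.93) = 79.8 nm.

79.8 nm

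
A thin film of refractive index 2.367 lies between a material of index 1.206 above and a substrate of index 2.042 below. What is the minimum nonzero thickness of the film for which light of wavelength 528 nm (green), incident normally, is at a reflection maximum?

55.8 nm

Ray reflecting at the top interface goes from n = 1.206 toward n = 2.367: a half-wave phase shift.
Ray reflecting at the bottom interface goes from n = 2.367 toward n = 2.042: no phase shift.
The two reflections differ by half a wavelength.
With one net inversion, constructive interference in reflection requires 2 n t = (m + ½) λ.
Minimum at m = 0: t = λ / (4 n) = 528 / (4 × 2.367) = 55.8 nm.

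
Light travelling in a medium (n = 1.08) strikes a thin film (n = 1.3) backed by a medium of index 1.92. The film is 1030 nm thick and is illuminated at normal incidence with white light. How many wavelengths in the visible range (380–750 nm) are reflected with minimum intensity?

3

Top surface (1.08 → 1.3): reflection off a higher-index medium gives a half-wave phase shift.
Bottom surface (1.3 → 1.92): reflection off a higher-index medium gives a half-wave phase shift.
Zero or two π shifts → no net half-wave offset.
For weak reflection here: 2 n t = (m + ½) λ.
λ = 2 n t / (m + ½) = 2678 / (m + ½) nm.
m=3: 765 nm (IR); m=4: 595 nm (visible); m=5: 487 nm (visible); m=6: 412 nm (visible); m=7: 357 nm (UV).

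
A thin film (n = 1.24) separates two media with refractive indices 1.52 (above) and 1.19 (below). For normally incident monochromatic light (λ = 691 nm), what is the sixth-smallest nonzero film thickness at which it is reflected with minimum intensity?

1532 nm

At the upper boundary (n = 1.52 to n = 1.24) the reflected ray undergoes no phase shift.
Bottom surface (1.24 → 1.19): reflection off a lower-index medium gives no phase shift.
The two reflections carry the same phase change, so no net offset.
With no net inversion, destructive interference in reflection requires 2 n t = (m + ½) λ.
The sixth-smallest nonzero thickness corresponds to m = 5: t = (m + ½) λ / (2 n) = 5.50 × 691 / (2 × 1.24) = 1532 nm.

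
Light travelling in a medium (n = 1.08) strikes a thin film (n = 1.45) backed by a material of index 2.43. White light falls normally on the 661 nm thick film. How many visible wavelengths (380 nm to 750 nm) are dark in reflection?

Ray reflecting at the top interface goes from n = 1.08 toward n = 1.45: a half-wave phase shift.
Bottom surface (1.45 → 2.43): reflection off a higher-index medium gives a half-wave phase shift.
Net: no relative phase inversion (both shifts match).
So the condition for destructive reflection is 2 n t = (m + ½) λ.
λ = 2 n t / (m + ½) = 1917 / (m + ½) nm.
m=2: 767 nm (IR); m=3: 548 nm (visible); m=4: 426 nm (visible); m=5: 349 nm (UV).

2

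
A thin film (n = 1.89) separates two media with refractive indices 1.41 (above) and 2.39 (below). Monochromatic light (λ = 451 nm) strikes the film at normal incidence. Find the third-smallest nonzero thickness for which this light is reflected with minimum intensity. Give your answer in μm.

Ray reflecting at the top interface goes from n = 1.41 toward n = 1.89: a half-wave phase shift.
Bottom surface (1.89 → 2.39): reflection off a higher-index medium gives a half-wave phase shift.
Net: no relative phase inversion (both shifts match).
With no net inversion, destructive interference in reflection requires 2 n t = (m + ½) λ.
The third-smallest nonzero thickness corresponds to m = 2: t = (m + ½) λ / (2 n) = 2.50 × 451 / (2 × 1.89) = 298 nm.

0.298 μm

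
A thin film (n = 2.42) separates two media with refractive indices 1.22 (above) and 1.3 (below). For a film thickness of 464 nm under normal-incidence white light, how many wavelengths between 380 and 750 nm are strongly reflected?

3

Ray reflecting at the top interface goes from n = 1.22 toward n = 2.42: a half-wave phase shift.
Ray reflecting at the bottom interface goes from n = 2.42 toward n = 1.3: no phase shift.
Exactly one π shift → a net half-wave offset.
So the condition for constructive reflection is 2 n t = (m + ½) λ.
λ = 2 n t / (m + ½) = 2246 / (m + ½) nm.
m=2: 898 nm (IR); m=3: 642 nm (visible); m=4: 499 nm (visible); m=5: 408 nm (visible); m=6: 346 nm (UV).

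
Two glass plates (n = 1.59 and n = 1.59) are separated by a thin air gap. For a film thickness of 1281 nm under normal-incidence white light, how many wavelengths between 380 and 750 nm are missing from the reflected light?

Top surface (1.59 → 1.0): reflection off a lower-index medium gives no phase shift.
Bottom surface (1.0 → 1.59): reflection off a higher-index medium gives a half-wave phase shift.
The two reflections differ by half a wavelength.
For dark reflection here: 2 n t = m λ.
λ = 2 n t / m = 2562 / m nm.
m=3: 854 nm (IR); m=4: 641 nm (visible); m=5: 512 nm (visible); m=6: 427 nm (visible); m=7: 366 nm (UV).

3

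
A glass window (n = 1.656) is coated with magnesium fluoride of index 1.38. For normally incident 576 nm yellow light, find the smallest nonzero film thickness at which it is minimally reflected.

104 nm

Top surface (1.0 → 1.38): reflection off a higher-index medium gives a half-wave phase shift.
At the lower boundary (n = 1.38 to n = 1.656) the reflected ray undergoes a half-wave phase shift.
Zero or two π shifts → no net half-wave offset.
So the condition for destructive reflection is 2 n t = (m + ½) λ.
Minimum at m = 0: t = λ / (4 n) = 576 / (4 × 1.38) = 104 nm.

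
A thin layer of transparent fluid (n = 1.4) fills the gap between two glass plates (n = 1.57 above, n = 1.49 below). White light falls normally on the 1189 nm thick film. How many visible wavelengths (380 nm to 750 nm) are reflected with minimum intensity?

Top surface (1.57 → 1.4): reflection off a lower-index medium gives no phase shift.
Ray reflecting at the bottom interface goes from n = 1.4 toward n = 1.49: a half-wave phase shift.
The two reflections differ by half a wavelength.
For weak reflection here: 2 n t = m λ.
λ = 2 n t / m = 3329 / m nm.
m=4: 832 nm (IR); m=5: 666 nm (visible); m=6: 555 nm (visible); m=7: 476 nm (visible); m=8: 416 nm (visible); m=9: 370 nm (UV).

4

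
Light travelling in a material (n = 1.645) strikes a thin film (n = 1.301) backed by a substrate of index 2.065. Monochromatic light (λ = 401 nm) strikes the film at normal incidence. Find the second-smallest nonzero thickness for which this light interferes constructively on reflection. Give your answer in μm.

0.231 μm

Ray reflecting at the top interface goes from n = 1.645 toward n = 1.301: no phase shift.
Bottom surface (1.301 → 2.065): reflection off a higher-index medium gives a half-wave phase shift.
Net: one phase inversion between the two reflected rays.
For strong reflection here: 2 n t = (m + ½) λ.
The second-smallest nonzero thickness corresponds to m = 1: t = (m + ½) λ / (2 n) = 1.50 × 401 / (2 × 1.301) = 231 nm.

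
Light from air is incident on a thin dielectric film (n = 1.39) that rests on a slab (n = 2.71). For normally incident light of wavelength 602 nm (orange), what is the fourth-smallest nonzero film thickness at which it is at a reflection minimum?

Ray reflecting at the top interface goes from n = 1.0 toward n = 1.39: a half-wave phase shift.
Bottom surface (1.39 → 2.71): reflection off a higher-index medium gives a half-wave phase shift.
The two reflections carry the same phase change, so no net offset.
With no net inversion, destructive interference in reflection requires 2 n t = (m + ½) λ.
The fourth-smallest nonzero thickness corresponds to m = 3: t = (m + ½) λ / (2 n) = 3.50 × 602 / (2 × 1.39) = 758 nm.

758 nm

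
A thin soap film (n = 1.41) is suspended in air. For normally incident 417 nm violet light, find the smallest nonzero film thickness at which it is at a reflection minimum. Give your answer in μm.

0.148 μm

Ray reflecting at the top interface goes from n = 1.0 toward n = 1.41: a half-wave phase shift.
Ray reflecting at the bottom interface goes from n = 1.41 toward n = 1.0: no phase shift.
The two reflections differ by half a wavelength.
For dark reflection here: 2 n t = m λ.
Minimum nonzero at m = 1: t = λ / (2 n) = 417 / (2 × 1.41) = 148 nm.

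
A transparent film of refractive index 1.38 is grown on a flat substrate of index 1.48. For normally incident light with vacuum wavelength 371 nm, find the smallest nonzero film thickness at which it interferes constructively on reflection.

Top surface (1.0 → 1.38): reflection off a higher-index medium gives a half-wave phase shift.
At the lower boundary (n = 1.38 to n = 1.48) the reflected ray undergoes a half-wave phase shift.
The two reflections carry the same phase change, so no net offset.
With no net inversion, constructive interference in reflection requires 2 n t = m λ.
Minimum nonzero at m = 1: t = λ / (2 n) = 371 / (2 × 1.38) = 134 nm.

134 nm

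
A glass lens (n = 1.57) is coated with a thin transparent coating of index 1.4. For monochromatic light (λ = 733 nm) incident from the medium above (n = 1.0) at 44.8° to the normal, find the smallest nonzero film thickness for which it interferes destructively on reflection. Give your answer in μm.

0.151 μm

Top surface (1.0 → 1.4): reflection off a higher-index medium gives a half-wave phase shift.
Bottom surface (1.4 → 1.57): reflection off a higher-index medium gives a half-wave phase shift.
Net: no relative phase inversion (both shifts match).
With no net inversion, destructive interference in reflection requires 2 n t cos θ_r = (m + ½) λ.
Snell's law: 1.0 sin 44.8° = 1.4 sin θ_r → sin θ_r = 0.503, cos θ_r = 0.864.
Minimum at m = 0: t = λ / (4 n cos θ_r) = 733 / (4 × 1.4 × 0.864) = 151 nm.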